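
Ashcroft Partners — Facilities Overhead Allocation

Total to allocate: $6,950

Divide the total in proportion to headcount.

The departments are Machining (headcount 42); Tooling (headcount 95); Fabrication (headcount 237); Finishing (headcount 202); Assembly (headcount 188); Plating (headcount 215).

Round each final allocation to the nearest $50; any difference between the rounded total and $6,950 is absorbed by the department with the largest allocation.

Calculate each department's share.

Machining: $300; Tooling: $650; Fabrication: $1,650; Finishing: $1,450; Assembly: $1,350; Plating: $1,550

Sum of headcount: 979.
Raw shares: Machining 42/979 × $6,950 = 298.16; Tooling 95/979 × $6,950 = 674.41; Fabrication 237/979 × $6,950 = 1,682.48; Finishing 202/979 × $6,950 = 1,434.01; Assembly 188/979 × $6,950 = 1,334.63; Plating 215/979 × $6,950 = 1,526.30.
At nearest $50: Machining $300; Tooling $650; Fabrication $1,700; Finishing $1,450; Assembly $1,350; Plating $1,550. Sum = $7,000.
Difference $6,950 − $7,000 = −$50 applied to largest allocation (Fabrication): Fabrication becomes $1,650.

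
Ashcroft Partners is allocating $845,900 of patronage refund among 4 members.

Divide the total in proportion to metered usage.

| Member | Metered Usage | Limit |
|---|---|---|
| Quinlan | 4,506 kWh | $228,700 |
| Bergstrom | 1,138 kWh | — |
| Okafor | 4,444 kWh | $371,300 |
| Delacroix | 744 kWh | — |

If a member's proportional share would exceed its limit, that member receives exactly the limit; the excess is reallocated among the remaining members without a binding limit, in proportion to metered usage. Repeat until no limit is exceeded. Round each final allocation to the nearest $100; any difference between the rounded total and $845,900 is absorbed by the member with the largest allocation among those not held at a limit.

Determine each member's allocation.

Combined metered usage = 10,832.
Proportional shares (ignoring caps): Quinlan 351,885.65; Bergstrom 88,869.48; Okafor 347,043.91; Delacroix 58,100.96.
Cap binds for Quinlan ($228,700); remaining pool $617,200 reallocated over remaining metered usage 6,326.
Cap binds for Okafor ($371,300); remaining pool $245,900 reallocated over remaining metered usage 1,882.
Redistributed shares: Bergstrom 148,689.80 → $148,700; Delacroix 97,210.20 → $97,200.

Quinlan: $228,700 · Bergstrom: $148,700 · Okafor: $371,300 · Delacroix: $97,200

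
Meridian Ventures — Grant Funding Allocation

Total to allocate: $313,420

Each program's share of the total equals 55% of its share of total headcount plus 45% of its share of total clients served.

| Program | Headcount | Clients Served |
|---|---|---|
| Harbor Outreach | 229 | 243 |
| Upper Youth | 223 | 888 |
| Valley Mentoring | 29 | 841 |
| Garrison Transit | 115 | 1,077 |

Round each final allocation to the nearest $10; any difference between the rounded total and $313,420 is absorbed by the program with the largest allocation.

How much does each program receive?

Harbor Outreach: $77,470 · Upper Youth: $105,580 · Valley Mentoring: $47,290 · Garrison Transit: $83,080

Headcount total 596; clients served total 3,049.
Composite weights (55% headcount + 45% clients served): Harbor Outreach 0.2472; Upper Youth 0.3368; Valley Mentoring 0.1509; Garrison Transit 0.2651.
Raw shares: Harbor Outreach 77,474.20; Upper Youth 105,574.89; Valley Mentoring 47,290.19; Garrison Transit 83,080.72.
After rounding ($10): Harbor Outreach $77,470; Upper Youth $105,570; Valley Mentoring $47,290; Garrison Transit $83,080. Sum = $313,410.
Difference $313,420 − $313,410 = +$10 applied to largest allocation (Upper Youth): Upper Youth becomes $105,580.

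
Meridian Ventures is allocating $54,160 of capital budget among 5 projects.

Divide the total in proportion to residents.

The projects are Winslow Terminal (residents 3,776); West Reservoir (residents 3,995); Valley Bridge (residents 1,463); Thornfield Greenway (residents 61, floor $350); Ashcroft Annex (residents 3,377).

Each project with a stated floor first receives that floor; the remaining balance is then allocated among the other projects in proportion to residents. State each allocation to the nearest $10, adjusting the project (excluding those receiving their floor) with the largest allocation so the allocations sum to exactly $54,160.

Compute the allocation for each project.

Winslow Terminal: $16,110; West Reservoir: $17,050; Valley Bridge: $6,240; Thornfield Greenway: $350; Ashcroft Annex: $14,410

Guaranteed amounts: Thornfield Greenway $350. Residual $53,810.
Residual split over remaining residents 12,611: Winslow Terminal 16,111.85 → $16,110; West Reservoir 17,046.30 → $17,050; Valley Bridge 6,242.49 → $6,240; Ashcroft Annex 14,409.35 → $14,410.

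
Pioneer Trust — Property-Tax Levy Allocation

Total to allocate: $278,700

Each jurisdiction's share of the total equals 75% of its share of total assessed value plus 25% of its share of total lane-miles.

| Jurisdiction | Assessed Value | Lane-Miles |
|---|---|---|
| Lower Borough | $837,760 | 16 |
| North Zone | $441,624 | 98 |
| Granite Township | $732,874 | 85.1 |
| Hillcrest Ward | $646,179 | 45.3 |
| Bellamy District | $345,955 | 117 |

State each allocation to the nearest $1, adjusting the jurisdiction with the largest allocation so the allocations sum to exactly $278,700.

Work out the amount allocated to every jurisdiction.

Assessed value total 3,004,392; lane-miles total 361.4.
Composite weights (75% assessed value + 25% lane-miles): Lower Borough 0.2202; North Zone 0.1780; Granite Township 0.2418; Hillcrest Ward 0.1926; Bellamy District 0.1673.
Unrounded shares: Lower Borough 61,370.27; North Zone 49,618.78; Granite Township 67,394.94; Hillcrest Ward 53,690.18; Bellamy District 46,625.83.
At nearest $1: Lower Borough $61,370; North Zone $49,619; Granite Township $67,395; Hillcrest Ward $53,690; Bellamy District $46,626. Sum = $278,700.
No rounding difference to absorb.

Lower Borough: $61,370 | North Zone: $49,619 | Granite Township: $67,395 | Hillcrest Ward: $53,690 | Bellamy District: $46,626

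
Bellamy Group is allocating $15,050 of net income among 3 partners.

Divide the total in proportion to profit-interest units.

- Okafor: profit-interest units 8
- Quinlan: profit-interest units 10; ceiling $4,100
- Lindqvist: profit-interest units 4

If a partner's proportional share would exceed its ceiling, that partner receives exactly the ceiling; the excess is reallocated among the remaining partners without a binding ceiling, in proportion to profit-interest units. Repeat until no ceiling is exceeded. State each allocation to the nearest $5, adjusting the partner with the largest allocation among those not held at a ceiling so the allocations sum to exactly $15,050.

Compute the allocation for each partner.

Okafor: $7,300 · Quinlan: $4,100 · Lindqvist: $3,650

Combined profit-interest units = 22.
Unconstrained shares: Okafor 5,472.73; Quinlan 6,840.91; Lindqvist 2,736.36.
Cap binds for Quinlan ($4,100); remaining pool $10,950 reallocated over remaining profit-interest units 12.
Redistributed shares: Okafor 7,300.00 → $7,300; Lindqvist 3,650.00 → $3,650.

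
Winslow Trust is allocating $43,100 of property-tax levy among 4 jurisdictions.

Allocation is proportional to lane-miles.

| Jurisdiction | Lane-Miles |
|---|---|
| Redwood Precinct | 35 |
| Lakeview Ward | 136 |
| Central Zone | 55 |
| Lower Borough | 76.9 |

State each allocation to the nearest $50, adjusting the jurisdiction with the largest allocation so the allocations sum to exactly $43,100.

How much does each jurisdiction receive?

Total lane-miles = 302.9.
Proportional shares: Redwood Precinct 35/302.9 × $43,100 = 4,980.19; Lakeview Ward 136/302.9 × $43,100 = 19,351.60; Central Zone 55/302.9 × $43,100 = 7,826.02; Lower Borough 76.9/302.9 × $43,100 = 10,942.19.
At nearest $50: Redwood Precinct $5,000; Lakeview Ward $19,350; Central Zone $7,850; Lower Borough $10,950. Sum = $43,150.
Difference $43,100 − $43,150 = −$50 applied to largest allocation (Lakeview Ward): Lakeview Ward becomes $19,300.

Redwood Precinct: $5,000 | Lakeview Ward: $19,300 | Central Zone: $7,850 | Lower Borough: $10,950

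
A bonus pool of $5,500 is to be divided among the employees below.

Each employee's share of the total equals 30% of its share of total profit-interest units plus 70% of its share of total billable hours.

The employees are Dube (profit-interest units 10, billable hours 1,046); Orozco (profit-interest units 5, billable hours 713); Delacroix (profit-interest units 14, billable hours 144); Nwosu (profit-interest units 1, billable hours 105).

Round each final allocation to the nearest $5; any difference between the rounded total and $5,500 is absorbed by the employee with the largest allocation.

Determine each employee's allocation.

Profit-interest units total 30; billable hours total 2,008.
Combined weights (30% profit-interest units + 70% billable hours): Dube 0.4646; Orozco 0.2986; Delacroix 0.1902; Nwosu 0.0466.
Unrounded shares: Dube 2,555.53; Orozco 1,642.06; Delacroix 1,046.10; Nwosu 256.32.
After rounding ($5): Dube $2,555; Orozco $1,640; Delacroix $1,045; Nwosu $255. Sum = $5,495.
Difference $5,500 − $5,495 = +$5 applied to largest allocation (Dube): Dube becomes $2,560.

Dube: $2,560; Orozco: $1,640; Delacroix: $1,045; Nwosu: $255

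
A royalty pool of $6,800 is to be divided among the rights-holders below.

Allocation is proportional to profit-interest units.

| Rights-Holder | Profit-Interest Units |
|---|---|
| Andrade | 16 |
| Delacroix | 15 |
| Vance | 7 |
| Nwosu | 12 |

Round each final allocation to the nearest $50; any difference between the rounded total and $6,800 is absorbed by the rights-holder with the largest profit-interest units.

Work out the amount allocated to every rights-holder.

Andrade: $2,150 · Delacroix: $2,050 · Vance: $950 · Nwosu: $1,650

Combined profit-interest units = 50.
Proportional shares: Andrade 16/50 × $6,800 = 2,176.00; Delacroix 15/50 × $6,800 = 2,040.00; Vance 7/50 × $6,800 = 952.00; Nwosu 12/50 × $6,800 = 1,632.00.
Rounded to nearest $50: Andrade $2,200; Delacroix $2,050; Vance $950; Nwosu $1,650. Sum = $6,850.
Difference $6,800 − $6,850 = −$50 applied to largest profit-interest units (Andrade): Andrade becomes $2,150.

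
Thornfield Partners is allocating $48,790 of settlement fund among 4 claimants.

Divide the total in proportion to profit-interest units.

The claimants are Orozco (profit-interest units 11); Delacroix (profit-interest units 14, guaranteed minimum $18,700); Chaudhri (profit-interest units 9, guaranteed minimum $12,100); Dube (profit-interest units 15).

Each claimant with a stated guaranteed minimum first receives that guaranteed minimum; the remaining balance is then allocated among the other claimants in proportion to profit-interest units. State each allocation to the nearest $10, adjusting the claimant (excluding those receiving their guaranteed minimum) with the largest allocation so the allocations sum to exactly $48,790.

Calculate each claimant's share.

Orozco: $7,610 · Delacroix: $18,700 · Chaudhri: $12,100 · Dube: $10,380

Minimums first: Delacroix $18,700; Chaudhri $12,100. Balance $17,990.
Balance split over remaining profit-interest units 26: Orozco 7,611.15 → $7,610; Dube 10,378.85 → $10,380.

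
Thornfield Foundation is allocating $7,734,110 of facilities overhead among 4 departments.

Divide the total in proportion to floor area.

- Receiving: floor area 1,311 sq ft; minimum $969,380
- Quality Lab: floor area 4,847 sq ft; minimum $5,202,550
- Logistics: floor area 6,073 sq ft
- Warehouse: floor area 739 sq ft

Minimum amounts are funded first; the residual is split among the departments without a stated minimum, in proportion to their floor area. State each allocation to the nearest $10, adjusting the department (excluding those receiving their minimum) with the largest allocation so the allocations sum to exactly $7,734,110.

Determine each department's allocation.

Guaranteed amounts: Receiving $969,380; Quality Lab $5,202,550. Balance $1,562,180.
Balance split over remaining floor area 6,812: Logistics 1,392,706.86 → $1,392,710; Warehouse 169,473.14 → $169,470.

Receiving: $969,380; Quality Lab: $5,202,550; Logistics: $1,392,710; Warehouse: $169,470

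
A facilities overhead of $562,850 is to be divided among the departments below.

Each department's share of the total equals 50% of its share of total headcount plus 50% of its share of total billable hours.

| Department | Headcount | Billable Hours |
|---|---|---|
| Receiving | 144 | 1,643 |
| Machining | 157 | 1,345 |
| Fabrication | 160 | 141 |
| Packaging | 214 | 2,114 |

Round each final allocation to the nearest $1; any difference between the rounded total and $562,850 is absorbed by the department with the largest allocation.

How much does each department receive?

Receiving: $148,228 | Machining: $137,652 | Fabrication: $74,277 | Packaging: $202,693

Totals — headcount 675, billable hours 5,243.
Combined weights (50% headcount + 50% billable hours): Receiving 0.2634; Machining 0.2446; Fabrication 0.1320; Packaging 0.3601.
Raw shares: Receiving 148,227.54; Machining 137,652.03; Fabrication 74,276.51; Packaging 202,693.91.
After rounding ($1): Receiving $148,228; Machining $137,652; Fabrication $74,277; Packaging $202,694. Sum = $562,851.
Difference $562,850 − $562,851 = −$1 applied to largest allocation (Packaging): Packaging becomes $202,693.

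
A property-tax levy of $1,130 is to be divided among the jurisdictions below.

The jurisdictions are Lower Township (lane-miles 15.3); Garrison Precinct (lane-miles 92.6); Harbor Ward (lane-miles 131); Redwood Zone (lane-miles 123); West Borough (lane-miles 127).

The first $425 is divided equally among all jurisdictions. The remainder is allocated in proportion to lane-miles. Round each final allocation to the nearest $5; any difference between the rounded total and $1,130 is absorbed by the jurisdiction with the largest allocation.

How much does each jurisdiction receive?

Lower Township: $105; Garrison Precinct: $220; Harbor Ward: $275; Redwood Zone: $260; West Borough: $270

$425 shared equally gives $85 per jurisdiction.
Remainder $705 by lane-miles (total 488.9): Lower Township 22.06 → $20; Garrison Precinct 133.53 → $135; Harbor Ward 188.90 → $190; Redwood Zone 177.37 → $175; West Borough 183.14 → $185.
Totals: Lower Township $85 + $20 = $105; Garrison Precinct $85 + $135 = $220; Harbor Ward $85 + $190 = $275; Redwood Zone $85 + $175 = $260; West Borough $85 + $185 = $270.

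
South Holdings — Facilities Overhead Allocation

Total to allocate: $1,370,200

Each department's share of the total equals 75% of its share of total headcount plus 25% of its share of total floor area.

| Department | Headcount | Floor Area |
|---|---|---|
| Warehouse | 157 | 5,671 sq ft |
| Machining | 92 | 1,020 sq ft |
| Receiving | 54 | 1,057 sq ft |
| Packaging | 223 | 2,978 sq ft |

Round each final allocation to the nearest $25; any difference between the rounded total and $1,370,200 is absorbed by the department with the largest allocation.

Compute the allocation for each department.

Warehouse: $487,850 · Machining: $212,325 · Receiving: $139,250 · Packaging: $530,775

Headcount total 526; floor area total 10,726.
Combined weights (75% headcount + 25% floor area): Warehouse 0.3560; Machining 0.1550; Receiving 0.1016; Packaging 0.3874.
Proportional shares: Warehouse 487,843.45; Machining 212,316.21; Receiving 139,256.98; Packaging 530,783.36.
Rounded to nearest $25: Warehouse $487,850; Machining $212,325; Receiving $139,250; Packaging $530,775. Sum = $1,370,200.
No rounding difference to absorb.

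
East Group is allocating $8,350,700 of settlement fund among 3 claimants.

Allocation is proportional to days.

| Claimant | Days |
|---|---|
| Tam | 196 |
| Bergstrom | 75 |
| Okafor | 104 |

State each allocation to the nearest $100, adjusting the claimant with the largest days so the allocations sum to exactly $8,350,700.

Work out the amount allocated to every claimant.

Tam: $4,364,700; Bergstrom: $1,670,100; Okafor: $2,315,900

Combined days = 375.
Proportional shares: Tam 196/375 × $8,350,700 = 4,364,632.53; Bergstrom 75/375 × $8,350,700 = 1,670,140.00; Okafor 104/375 × $8,350,700 = 2,315,927.47.
Rounded to nearest $100: Tam $4,364,600; Bergstrom $1,670,100; Okafor $2,315,900. Sum = $8,350,600.
Difference $8,350,700 − $8,350,600 = +$100 applied to largest days (Tam): Tam becomes $4,364,700.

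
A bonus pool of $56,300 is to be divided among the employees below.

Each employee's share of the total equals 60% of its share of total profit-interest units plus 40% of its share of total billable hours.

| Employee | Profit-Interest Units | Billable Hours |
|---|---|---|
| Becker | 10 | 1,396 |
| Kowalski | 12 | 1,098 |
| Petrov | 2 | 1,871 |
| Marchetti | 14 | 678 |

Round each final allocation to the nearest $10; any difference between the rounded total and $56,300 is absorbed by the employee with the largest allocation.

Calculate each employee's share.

Totals — profit-interest units 38, billable hours 5,043.
Blended shares (60% profit-interest units + 40% billable hours): Becker 0.2686; Kowalski 0.2766; Petrov 0.1800; Marchetti 0.2748.
Pro-rata amounts: Becker 15,123.45; Kowalski 15,570.59; Petrov 10,133.02; Marchetti 15,472.94.
At nearest $10: Becker $15,120; Kowalski $15,570; Petrov $10,130; Marchetti $15,470. Sum = $56,290.
Difference $56,300 − $56,290 = +$10 applied to largest allocation (Kowalski): Kowalski becomes $15,580.

Becker: $15,120; Kowalski: $15,580; Petrov: $10,130; Marchetti: $15,470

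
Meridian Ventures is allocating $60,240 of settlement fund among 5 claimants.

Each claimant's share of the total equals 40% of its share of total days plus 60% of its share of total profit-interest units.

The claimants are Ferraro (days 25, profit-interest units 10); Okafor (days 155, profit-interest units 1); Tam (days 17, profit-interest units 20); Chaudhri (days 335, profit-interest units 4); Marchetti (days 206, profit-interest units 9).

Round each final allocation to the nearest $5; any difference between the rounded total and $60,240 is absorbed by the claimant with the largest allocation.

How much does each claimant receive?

Totals — days 738, profit-interest units 44.
Composite weights (40% days + 60% profit-interest units): Ferraro 0.1499; Okafor 0.0976; Tam 0.2819; Chaudhri 0.2361; Marchetti 0.2344.
Unrounded shares: Ferraro 9,030.81; Okafor 5,882.27; Tam 16,984.15; Chaudhri 14,223.70; Marchetti 14,119.07.
After rounding ($5): Ferraro $9,030; Okafor $5,880; Tam $16,985; Chaudhri $14,225; Marchetti $14,120. Sum = $60,240.
Sum already equals the total — no adjustment.

Ferraro: $9,030 | Okafor: $5,880 | Tam: $16,985 | Chaudhri: $14,225 | Marchetti: $14,120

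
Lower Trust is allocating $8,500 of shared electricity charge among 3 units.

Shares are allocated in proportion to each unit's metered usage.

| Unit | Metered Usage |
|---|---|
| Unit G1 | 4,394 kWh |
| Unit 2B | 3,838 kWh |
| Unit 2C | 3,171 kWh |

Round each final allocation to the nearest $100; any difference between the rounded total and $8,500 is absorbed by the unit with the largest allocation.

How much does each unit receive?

Unit G1: $3,200 · Unit 2B: $2,900 · Unit 2C: $2,400

Combined metered usage = 11,403.
Unrounded shares: Unit G1 4,394/11,403 × $8,500 = 3,275.37; Unit 2B 3,838/11,403 × $8,500 = 2,860.91; Unit 2C 3,171/11,403 × $8,500 = 2,363.72.
Rounded to nearest $100: Unit G1 $3,300; Unit 2B $2,900; Unit 2C $2,400. Sum = $8,600.
Difference $8,500 − $8,600 = −$100 applied to largest allocation (Unit G1): Unit G1 becomes $3,200.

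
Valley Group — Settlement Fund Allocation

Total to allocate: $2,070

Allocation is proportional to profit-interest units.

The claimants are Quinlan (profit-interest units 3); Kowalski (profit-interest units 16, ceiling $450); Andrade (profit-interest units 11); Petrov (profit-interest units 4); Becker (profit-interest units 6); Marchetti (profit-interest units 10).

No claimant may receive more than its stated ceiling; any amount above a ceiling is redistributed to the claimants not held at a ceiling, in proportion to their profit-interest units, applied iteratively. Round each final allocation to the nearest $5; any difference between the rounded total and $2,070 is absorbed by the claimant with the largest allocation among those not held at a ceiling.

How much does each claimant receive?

Profit-interest units total: 50.
Unconstrained shares: Quinlan 124.20; Kowalski 662.40; Andrade 455.40; Petrov 165.60; Becker 248.40; Marchetti 414.00.
Held at cap: Kowalski ($450); residual $1,620 reallocated over remaining profit-interest units 34.
Remaining shares: Quinlan 142.94 → $145; Andrade 524.12 → $525; Petrov 190.59 → $190; Becker 285.88 → $285; Marchetti 476.47 → $475.

Quinlan: $145 · Kowalski: $450 · Andrade: $525 · Petrov: $190 · Becker: $285 · Marchetti: $475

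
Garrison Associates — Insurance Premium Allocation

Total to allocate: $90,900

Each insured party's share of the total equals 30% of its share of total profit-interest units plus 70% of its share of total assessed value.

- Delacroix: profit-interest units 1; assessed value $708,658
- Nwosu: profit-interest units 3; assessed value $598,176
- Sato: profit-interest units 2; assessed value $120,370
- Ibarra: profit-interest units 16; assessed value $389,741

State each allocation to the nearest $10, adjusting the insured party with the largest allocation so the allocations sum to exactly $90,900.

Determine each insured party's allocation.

Delacroix: $26,060 · Nwosu: $24,670 · Sato: $6,690 · Ibarra: $33,480

Profit-interest units total 22; assessed value total 1,816,945.
Composite weights (30% profit-interest units + 70% assessed value): Delacroix 0.2867; Nwosu 0.2714; Sato 0.0736; Ibarra 0.3683.
Raw shares: Delacroix 26,056.98; Nwosu 24,666.95; Sato 6,694.49; Ibarra 33,481.58.
After rounding ($10): Delacroix $26,060; Nwosu $24,670; Sato $6,690; Ibarra $33,480. Sum = $90,900.
Sum already equals the total — no adjustment.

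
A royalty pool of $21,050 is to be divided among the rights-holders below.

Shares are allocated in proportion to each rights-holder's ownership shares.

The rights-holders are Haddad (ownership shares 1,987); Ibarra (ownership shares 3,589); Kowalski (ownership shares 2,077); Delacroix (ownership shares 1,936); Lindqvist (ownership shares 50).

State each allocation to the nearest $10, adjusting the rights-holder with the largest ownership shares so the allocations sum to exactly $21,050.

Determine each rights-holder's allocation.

Haddad: $4,340 | Ibarra: $7,830 | Kowalski: $4,540 | Delacroix: $4,230 | Lindqvist: $110

Combined ownership shares = 9,639.
Proportional shares: Haddad 1,987/9,639 × $21,050 = 4,339.28; Ibarra 3,589/9,639 × $21,050 = 7,837.79; Kowalski 2,077/9,639 × $21,050 = 4,535.83; Delacroix 1,936/9,639 × $21,050 = 4,227.91; Lindqvist 50/9,639 × $21,050 = 109.19.
Rounded to nearest $10: Haddad $4,340; Ibarra $7,840; Kowalski $4,540; Delacroix $4,230; Lindqvist $110. Sum = $21,060.
Difference $21,050 − $21,060 = −$10 applied to largest ownership shares (Ibarra): Ibarra becomes $7,830.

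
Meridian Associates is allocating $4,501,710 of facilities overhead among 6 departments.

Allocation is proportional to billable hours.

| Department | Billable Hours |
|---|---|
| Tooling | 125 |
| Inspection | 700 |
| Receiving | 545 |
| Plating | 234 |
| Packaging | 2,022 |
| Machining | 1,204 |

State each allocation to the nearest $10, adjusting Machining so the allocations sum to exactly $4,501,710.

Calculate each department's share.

Tooling: $116,500; Inspection: $652,420; Receiving: $507,960; Plating: $218,100; Packaging: $1,884,570; Machining: $1,122,160

Sum of billable hours: 4,830.
Pro-rata amounts: Tooling 125/4,830 × $4,501,710 = 116,503.88; Inspection 700/4,830 × $4,501,710 = 652,421.74; Receiving 545/4,830 × $4,501,710 = 507,956.93; Plating 234/4,830 × $4,501,710 = 218,095.27; Packaging 2,022/4,830 × $4,501,710 = 1,884,566.80; Machining 1,204/4,830 × $4,501,710 = 1,122,165.39.
After rounding ($10): Tooling $116,500; Inspection $652,420; Receiving $507,960; Plating $218,100; Packaging $1,884,570; Machining $1,122,170. Sum = $4,501,720.
Difference $4,501,710 − $4,501,720 = −$10 applied to Machining: Machining becomes $1,122,160.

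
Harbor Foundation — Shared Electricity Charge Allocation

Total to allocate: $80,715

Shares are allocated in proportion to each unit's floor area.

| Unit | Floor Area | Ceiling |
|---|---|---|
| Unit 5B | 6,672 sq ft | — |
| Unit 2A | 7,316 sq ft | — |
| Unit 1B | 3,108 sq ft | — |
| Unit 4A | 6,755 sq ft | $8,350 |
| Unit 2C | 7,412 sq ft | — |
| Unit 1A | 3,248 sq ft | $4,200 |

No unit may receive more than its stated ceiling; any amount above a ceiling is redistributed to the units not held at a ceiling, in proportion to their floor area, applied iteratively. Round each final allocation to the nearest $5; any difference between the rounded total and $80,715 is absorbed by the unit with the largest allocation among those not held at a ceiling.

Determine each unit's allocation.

Combined floor area = 34,511.
Pro-rata shares before constraints: Unit 5B 15,604.60; Unit 2A 17,110.80; Unit 1B 7,269.05; Unit 4A 15,798.73; Unit 2C 17,335.33; Unit 1A 7,596.49.
Capped: Unit 4A ($8,350), Unit 1A ($4,200); remaining pool $68,165 reallocated over remaining floor area 24,508.
Remaining shares: Unit 5B 18,557.08 → $18,555; Unit 2A 20,348.26 → $20,350; Unit 1B 8,644.39 → $8,645; Unit 2C 20,615.27 → $20,615.

Unit 5B: $18,555 | Unit 2A: $20,350 | Unit 1B: $8,645 | Unit 4A: $8,350 | Unit 2C: $20,615 | Unit 1A: $4,200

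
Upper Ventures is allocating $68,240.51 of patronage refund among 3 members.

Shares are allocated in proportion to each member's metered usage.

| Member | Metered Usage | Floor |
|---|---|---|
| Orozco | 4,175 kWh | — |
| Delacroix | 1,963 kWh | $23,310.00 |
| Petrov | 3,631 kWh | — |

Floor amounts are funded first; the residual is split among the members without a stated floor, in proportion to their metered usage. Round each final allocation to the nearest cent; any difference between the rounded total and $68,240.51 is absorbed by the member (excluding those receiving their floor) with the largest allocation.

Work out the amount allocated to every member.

Orozco: $24,030.86; Delacroix: $23,310.00; Petrov: $20,899.65

Fund the minimums — Delacroix $23,310.00. Balance $44,930.51.
Balance split over remaining metered usage 7,806: Orozco 24,030.8582 → $24,030.86; Petrov 20,899.6518 → $20,899.65.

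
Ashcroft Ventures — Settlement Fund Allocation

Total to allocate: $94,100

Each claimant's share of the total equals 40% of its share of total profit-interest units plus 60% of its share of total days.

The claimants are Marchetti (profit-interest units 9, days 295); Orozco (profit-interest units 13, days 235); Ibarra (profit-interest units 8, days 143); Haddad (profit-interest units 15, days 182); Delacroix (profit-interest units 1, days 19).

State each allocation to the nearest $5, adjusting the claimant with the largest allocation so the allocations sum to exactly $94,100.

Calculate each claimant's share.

Profit-interest units total 46; days total 874.
Blended shares (40% profit-interest units + 60% days): Marchetti 0.2808; Orozco 0.2744; Ibarra 0.1677; Haddad 0.2554; Delacroix 0.0217.
Pro-rata amounts: Marchetti 26,421.21; Orozco 25,818.28; Ibarra 15,783.82; Haddad 24,031.03; Delacroix 2,045.65.
At nearest $5: Marchetti $26,420; Orozco $25,820; Ibarra $15,785; Haddad $24,030; Delacroix $2,045. Sum = $94,100.
Sum already equals the total — no adjustment.

Marchetti: $26,420; Orozco: $25,820; Ibarra: $15,785; Haddad: $24,030; Delacroix: $2,045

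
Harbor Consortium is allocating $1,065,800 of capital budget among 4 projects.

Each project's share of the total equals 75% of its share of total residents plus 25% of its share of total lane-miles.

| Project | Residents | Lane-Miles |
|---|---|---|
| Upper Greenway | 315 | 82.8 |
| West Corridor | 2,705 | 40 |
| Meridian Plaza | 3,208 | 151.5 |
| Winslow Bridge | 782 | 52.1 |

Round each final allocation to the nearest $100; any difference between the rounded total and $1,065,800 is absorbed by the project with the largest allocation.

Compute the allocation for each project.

Upper Greenway: $103,500 · West Corridor: $341,100 · Meridian Plaza: $489,500 · Winslow Bridge: $131,700

Totals — residents 7,010, lane-miles 326.4.
Composite weights (75% residents + 25% lane-miles): Upper Greenway 0.0971; West Corridor 0.3200; Meridian Plaza 0.4593; Winslow Bridge 0.1236.
Raw shares: Upper Greenway 103,511.53; West Corridor 341,104.22; Meridian Plaza 489,482.05; Winslow Bridge 131,702.20.
At nearest $100: Upper Greenway $103,500; West Corridor $341,100; Meridian Plaza $489,500; Winslow Bridge $131,700. Sum = $1,065,800.
No rounding difference to absorb.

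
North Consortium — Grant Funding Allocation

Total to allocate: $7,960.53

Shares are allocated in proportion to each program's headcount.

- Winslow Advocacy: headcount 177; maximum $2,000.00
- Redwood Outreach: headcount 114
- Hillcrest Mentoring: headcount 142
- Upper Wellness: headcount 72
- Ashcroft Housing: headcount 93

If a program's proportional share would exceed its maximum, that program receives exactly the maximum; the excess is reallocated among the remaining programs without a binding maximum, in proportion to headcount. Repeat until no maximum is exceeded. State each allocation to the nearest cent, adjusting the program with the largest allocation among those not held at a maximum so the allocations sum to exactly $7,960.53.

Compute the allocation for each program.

Winslow Advocacy: $2,000.00 | Redwood Outreach: $1,614.02 | Hillcrest Mentoring: $2,010.43 | Upper Wellness: $1,019.38 | Ashcroft Housing: $1,316.70

Sum of headcount: 598.
Proportional shares (ignoring caps): Winslow Advocacy 2,356.2104; Redwood Outreach 1,517.5592; Hillcrest Mentoring 1,890.2931; Upper Wellness 958.4585; Ashcroft Housing 1,238.0088.
Capped: Winslow Advocacy ($2,000.00); residual $5,960.53 reallocated over remaining headcount 421.
Shares after redistribution: Redwood Outreach 1,614.0152 → $1,614.02; Hillcrest Mentoring 2,010.4400 → $2,010.44; Upper Wellness 1,019.3781 → $1,019.38; Ashcroft Housing 1,316.6967 → $1,316.70.
Rounding difference −$0.01 applied to Hillcrest Mentoring → $2,010.43.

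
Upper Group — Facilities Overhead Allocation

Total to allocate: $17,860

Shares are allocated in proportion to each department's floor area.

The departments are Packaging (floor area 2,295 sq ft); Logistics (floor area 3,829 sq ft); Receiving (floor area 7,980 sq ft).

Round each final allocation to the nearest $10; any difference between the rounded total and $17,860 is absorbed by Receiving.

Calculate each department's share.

Total floor area = 14,104.
Proportional shares: Packaging 2,295/14,104 × $17,860 = 2,906.18; Logistics 3,829/14,104 × $17,860 = 4,848.69; Receiving 7,980/14,104 × $17,860 = 10,105.13.
Rounded to nearest $10: Packaging $2,910; Logistics $4,850; Receiving $10,110. Sum = $17,870.
Difference $17,860 − $17,870 = −$10 applied to Receiving: Receiving becomes $10,100.

Packaging: $2,910; Logistics: $4,850; Receiving: $10,100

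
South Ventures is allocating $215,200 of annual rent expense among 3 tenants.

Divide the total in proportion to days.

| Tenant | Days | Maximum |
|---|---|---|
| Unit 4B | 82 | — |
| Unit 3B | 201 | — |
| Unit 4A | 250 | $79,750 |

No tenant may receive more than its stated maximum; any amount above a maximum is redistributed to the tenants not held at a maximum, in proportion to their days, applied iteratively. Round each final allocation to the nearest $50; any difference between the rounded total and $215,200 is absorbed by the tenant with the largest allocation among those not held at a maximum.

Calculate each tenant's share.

Unit 4B: $39,250; Unit 3B: $96,200; Unit 4A: $79,750

Combined days = 533.
Pro-rata shares before constraints: Unit 4B 33,107.69; Unit 3B 81,154.22; Unit 4A 100,938.09.
Capped: Unit 4A ($79,750); residual $135,450 reallocated over remaining days 283.
Remaining shares: Unit 4B 39,247.00 → $39,250; Unit 3B 96,203.00 → $96,200.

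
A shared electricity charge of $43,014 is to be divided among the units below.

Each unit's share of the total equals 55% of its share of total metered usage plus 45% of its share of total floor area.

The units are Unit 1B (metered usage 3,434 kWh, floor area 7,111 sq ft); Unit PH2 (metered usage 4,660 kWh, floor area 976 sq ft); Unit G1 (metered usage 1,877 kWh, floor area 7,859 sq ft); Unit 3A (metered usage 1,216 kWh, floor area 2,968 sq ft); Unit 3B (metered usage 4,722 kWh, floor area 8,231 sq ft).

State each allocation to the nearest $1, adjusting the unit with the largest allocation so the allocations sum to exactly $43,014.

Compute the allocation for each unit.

Unit 1B: $10,177 · Unit PH2: $7,626 · Unit G1: $8,395 · Unit 3A: $3,925 · Unit 3B: $12,891

Totals — metered usage 15,909, floor area 27,145.
Blended shares (55% metered usage + 45% floor area): Unit 1B 0.2366; Unit PH2 0.1773; Unit G1 0.1952; Unit 3A 0.0912; Unit 3B 0.2997.
Proportional shares: Unit 1B 10,177.22; Unit PH2 7,625.67; Unit G1 8,395.24; Unit 3A 3,924.66; Unit 3B 12,891.20.
Rounded to nearest $1: Unit 1B $10,177; Unit PH2 $7,626; Unit G1 $8,395; Unit 3A $3,925; Unit 3B $12,891. Sum = $43,014.
No rounding difference to absorb.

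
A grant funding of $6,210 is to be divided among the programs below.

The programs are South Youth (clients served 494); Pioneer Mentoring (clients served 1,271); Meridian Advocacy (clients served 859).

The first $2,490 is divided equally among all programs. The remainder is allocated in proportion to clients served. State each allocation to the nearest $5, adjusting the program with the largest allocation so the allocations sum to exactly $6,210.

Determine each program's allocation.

$2,490 shared equally gives $830 per program.
Remainder $3,720 by clients served (total 2,624): South Youth 700.34 → $700; Pioneer Mentoring 1,801.88 → $1,800; Meridian Advocacy 1,217.79 → $1,220.
Totals: South Youth $830 + $700 = $1,530; Pioneer Mentoring $830 + $1,800 = $2,630; Meridian Advocacy $830 + $1,220 = $2,050.

South Youth: $1,530 | Pioneer Mentoring: $2,630 | Meridian Advocacy: $2,050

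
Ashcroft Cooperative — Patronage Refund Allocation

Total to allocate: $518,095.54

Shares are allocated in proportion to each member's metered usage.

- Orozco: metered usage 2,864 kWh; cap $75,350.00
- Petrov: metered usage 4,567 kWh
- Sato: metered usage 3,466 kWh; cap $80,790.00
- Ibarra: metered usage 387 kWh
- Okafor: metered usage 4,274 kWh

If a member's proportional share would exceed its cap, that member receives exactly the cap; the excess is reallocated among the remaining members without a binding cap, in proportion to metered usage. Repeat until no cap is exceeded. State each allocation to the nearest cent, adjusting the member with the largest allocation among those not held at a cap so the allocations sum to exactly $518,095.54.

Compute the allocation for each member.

Orozco: $75,350.00 · Petrov: $179,134.26 · Sato: $80,790.00 · Ibarra: $15,179.54 · Okafor: $167,641.74

Sum of metered usage: 15,558.
Unconstrained shares: Orozco 95,373.8030; Petrov 152,085.2508; Sato 115,420.9501; Ibarra 12,887.4517; Okafor 142,328.0845.
Held at cap: Orozco ($75,350.00), Sato ($80,790.00); remaining pool $361,955.54 reallocated over remaining metered usage 9,228.
Shares after redistribution: Petrov 179,134.2600 → $179,134.26; Ibarra 15,179.5399 → $15,179.54; Okafor 167,641.7401 → $167,641.74.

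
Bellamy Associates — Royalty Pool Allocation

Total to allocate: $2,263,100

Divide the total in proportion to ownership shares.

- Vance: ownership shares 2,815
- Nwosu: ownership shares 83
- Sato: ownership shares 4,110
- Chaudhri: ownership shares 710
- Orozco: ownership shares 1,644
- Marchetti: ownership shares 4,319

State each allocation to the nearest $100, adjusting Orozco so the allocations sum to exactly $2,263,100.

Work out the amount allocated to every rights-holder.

Total ownership shares = 13,681.
Unrounded shares: Vance 2,815/13,681 × $2,263,100 = 465,655.03; Nwosu 83/13,681 × $2,263,100 = 13,729.79; Sato 4,110/13,681 × $2,263,100 = 679,872.89; Chaudhri 710/13,681 × $2,263,100 = 117,447.63; Orozco 1,644/13,681 × $2,263,100 = 271,949.16; Marchetti 4,319/13,681 × $2,263,100 = 714,445.50.
At nearest $100: Vance $465,700; Nwosu $13,700; Sato $679,900; Chaudhri $117,400; Orozco $271,900; Marchetti $714,400. Sum = $2,263,000.
Difference $2,263,100 − $2,263,000 = +$100 applied to Orozco: Orozco becomes $272,000.

Vance: $465,700 · Nwosu: $13,700 · Sato: $679,900 · Chaudhri: $117,400 · Orozco: $272,000 · Marchetti: $714,400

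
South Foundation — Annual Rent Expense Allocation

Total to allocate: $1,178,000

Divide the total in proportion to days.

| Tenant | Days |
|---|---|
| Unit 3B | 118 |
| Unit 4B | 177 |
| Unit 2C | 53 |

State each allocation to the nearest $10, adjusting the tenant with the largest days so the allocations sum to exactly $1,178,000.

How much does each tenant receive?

Unit 3B: $399,440; Unit 4B: $599,150; Unit 2C: $179,410

Combined days = 348.
Pro-rata amounts: Unit 3B 118/348 × $1,178,000 = 399,436.78; Unit 4B 177/348 × $1,178,000 = 599,155.17; Unit 2C 53/348 × $1,178,000 = 179,408.05.
At nearest $10: Unit 3B $399,440; Unit 4B $599,160; Unit 2C $179,410. Sum = $1,178,010.
Difference $1,178,000 − $1,178,010 = −$10 applied to largest days (Unit 4B): Unit 4B becomes $599,150.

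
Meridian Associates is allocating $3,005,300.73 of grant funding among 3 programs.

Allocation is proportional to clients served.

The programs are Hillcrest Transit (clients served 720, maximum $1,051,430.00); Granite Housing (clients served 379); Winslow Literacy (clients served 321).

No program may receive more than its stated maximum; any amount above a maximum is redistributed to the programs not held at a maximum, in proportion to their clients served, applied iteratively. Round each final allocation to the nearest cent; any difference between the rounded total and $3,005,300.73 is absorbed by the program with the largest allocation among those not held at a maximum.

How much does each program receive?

Combined clients served = 1,420.
Proportional shares (ignoring caps): Hillcrest Transit 1,523,814.4546; Granite Housing 802,118.9977; Winslow Literacy 679,367.2777.
Cap binds for Hillcrest Transit ($1,051,430.00); residual $1,953,870.73 reallocated over remaining clients served 700.
Remaining shares: Granite Housing 1,057,881.4381 → $1,057,881.44; Winslow Literacy 895,989.2919 → $895,989.29.

Hillcrest Transit: $1,051,430.00; Granite Housing: $1,057,881.44; Winslow Literacy: $895,989.29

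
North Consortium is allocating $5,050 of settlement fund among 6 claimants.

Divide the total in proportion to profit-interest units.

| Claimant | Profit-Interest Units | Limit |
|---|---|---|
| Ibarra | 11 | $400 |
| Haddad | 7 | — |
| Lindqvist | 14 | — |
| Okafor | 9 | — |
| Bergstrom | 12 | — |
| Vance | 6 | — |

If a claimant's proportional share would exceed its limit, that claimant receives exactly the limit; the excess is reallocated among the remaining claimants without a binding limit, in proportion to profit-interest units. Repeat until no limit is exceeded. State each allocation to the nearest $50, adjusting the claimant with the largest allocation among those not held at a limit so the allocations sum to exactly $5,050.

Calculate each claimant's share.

Profit-interest units total: 59.
Proportional shares (ignoring caps): Ibarra 941.53; Haddad 599.15; Lindqvist 1,198.31; Okafor 770.34; Bergstrom 1,027.12; Vance 513.56.
Held at cap: Ibarra ($400); residual $4,650 reallocated over remaining profit-interest units 48.
Redistributed shares: Haddad 678.12 → $700; Lindqvist 1,356.25 → $1,350; Okafor 871.88 → $850; Bergstrom 1,162.50 → $1,150; Vance 581.25 → $600.

Ibarra: $400 | Haddad: $700 | Lindqvist: $1,350 | Okafor: $850 | Bergstrom: $1,150 | Vance: $600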